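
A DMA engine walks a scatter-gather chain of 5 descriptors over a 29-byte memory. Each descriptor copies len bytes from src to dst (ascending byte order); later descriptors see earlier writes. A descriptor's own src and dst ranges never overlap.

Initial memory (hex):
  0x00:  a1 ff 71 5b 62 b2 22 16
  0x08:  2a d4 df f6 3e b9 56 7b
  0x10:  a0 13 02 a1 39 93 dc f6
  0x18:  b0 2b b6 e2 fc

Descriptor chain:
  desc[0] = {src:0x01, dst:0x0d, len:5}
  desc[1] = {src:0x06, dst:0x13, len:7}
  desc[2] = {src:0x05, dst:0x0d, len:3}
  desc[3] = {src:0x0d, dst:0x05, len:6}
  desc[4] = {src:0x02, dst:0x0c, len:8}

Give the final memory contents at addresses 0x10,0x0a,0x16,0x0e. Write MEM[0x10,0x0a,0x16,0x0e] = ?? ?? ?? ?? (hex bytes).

MEM[0x10,0x0a,0x16,0x0e] = 22 02 d4 62

D0: mem[0x0d..0x11] <- [ff 71 5b 62 b2]
D1: mem[0x13..0x19] <- [22 16 2a d4 df f6 3e]
D2: mem[0x0d..0x0f] <- [b2 22 16]
D3: mem[0x05..0x0a] <- [b2 22 16 62 b2 02]
D4: mem[0x0c..0x13] <- [71 5b 62 b2 22 16 62 b2]
query mem[0x10]=0x22, mem[0x0a]=0x02, mem[0x16]=0xd4, mem[0x0e]=0x62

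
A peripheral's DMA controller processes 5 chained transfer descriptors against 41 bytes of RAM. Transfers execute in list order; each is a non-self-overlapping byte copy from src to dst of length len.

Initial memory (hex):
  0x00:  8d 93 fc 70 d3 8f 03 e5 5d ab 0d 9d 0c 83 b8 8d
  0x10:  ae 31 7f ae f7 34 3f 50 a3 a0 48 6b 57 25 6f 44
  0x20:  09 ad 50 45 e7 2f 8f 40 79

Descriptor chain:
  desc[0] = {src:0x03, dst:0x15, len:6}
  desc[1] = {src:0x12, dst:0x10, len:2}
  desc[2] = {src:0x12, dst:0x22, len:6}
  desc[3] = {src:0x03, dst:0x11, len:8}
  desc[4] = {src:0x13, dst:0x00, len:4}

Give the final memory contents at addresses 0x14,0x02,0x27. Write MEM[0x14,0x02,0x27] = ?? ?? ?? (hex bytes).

[0] 0x03->0x15 len=6 : 70 d3 8f 03 e5 5d
[1] 0x12->0x10 len=2 : 7f ae
[2] 0x12->0x22 len=6 : 7f ae f7 70 d3 8f
[3] 0x03->0x11 len=8 : 70 d3 8f 03 e5 5d ab 0d
[4] 0x13->0x00 len=4 : 8f 03 e5 5d
query mem[0x14]=0x03, mem[0x02]=0xe5, mem[0x27]=0x8f

MEM[0x14,0x02,0x27] = 03 e5 8f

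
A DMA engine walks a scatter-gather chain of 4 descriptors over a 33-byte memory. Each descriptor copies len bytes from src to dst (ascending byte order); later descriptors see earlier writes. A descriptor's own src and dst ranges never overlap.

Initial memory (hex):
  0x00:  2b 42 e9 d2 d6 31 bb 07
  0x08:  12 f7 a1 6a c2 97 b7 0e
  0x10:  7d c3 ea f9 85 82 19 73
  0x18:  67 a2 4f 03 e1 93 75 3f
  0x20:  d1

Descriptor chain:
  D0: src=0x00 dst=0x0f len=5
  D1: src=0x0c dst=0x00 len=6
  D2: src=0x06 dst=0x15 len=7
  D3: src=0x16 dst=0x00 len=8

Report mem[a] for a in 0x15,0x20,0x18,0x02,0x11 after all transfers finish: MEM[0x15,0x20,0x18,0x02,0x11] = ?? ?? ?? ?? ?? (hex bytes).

  after D0: wrote 5B at 0x0f = 2b42e9d2d6
  after D1: wrote 6B at 0x00 = c297b72b42e9
  after D2: wrote 7B at 0x15 = bb0712f7a16ac2
  after D3: wrote 8B at 0x00 = 0712f7a16ac2e193
query mem[0x15]=0xbb, mem[0x20]=0xd1, mem[0x18]=0xf7, mem[0x02]=0xf7, mem[0x11]=0xe9

MEM[0x15,0x20,0x18,0x02,0x11] = bb d1 f7 f7 e9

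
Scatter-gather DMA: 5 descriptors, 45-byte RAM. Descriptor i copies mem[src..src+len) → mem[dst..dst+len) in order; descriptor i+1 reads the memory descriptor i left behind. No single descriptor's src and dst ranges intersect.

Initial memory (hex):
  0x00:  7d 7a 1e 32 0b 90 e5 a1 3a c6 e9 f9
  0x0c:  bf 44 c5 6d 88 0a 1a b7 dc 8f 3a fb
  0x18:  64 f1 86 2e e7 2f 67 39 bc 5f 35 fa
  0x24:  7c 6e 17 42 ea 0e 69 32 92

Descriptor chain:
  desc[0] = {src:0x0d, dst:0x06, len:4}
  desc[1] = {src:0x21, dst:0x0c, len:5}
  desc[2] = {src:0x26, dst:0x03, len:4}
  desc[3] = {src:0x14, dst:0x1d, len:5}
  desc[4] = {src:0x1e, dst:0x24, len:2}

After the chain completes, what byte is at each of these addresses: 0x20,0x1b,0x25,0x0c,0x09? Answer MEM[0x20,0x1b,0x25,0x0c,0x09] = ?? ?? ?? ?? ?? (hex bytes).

#0 dst[0x06+4] := {0x44,0xc5,0x6d,0x88}
#1 dst[0x0c+5] := {0x5f,0x35,0xfa,0x7c,0x6e}
#2 dst[0x03+4] := {0x17,0x42,0xea,0x0e}
#3 dst[0x1d+5] := {0xdc,0x8f,0x3a,0xfb,0x64}
#4 dst[0x24+2] := {0x8f,0x3a}
query mem[0x20]=0xfb, mem[0x1b]=0x2e, mem[0x25]=0x3a, mem[0x0c]=0x5f, mem[0x09]=0x88

MEM[0x20,0x1b,0x25,0x0c,0x09] = fb 2e 3a 5f 88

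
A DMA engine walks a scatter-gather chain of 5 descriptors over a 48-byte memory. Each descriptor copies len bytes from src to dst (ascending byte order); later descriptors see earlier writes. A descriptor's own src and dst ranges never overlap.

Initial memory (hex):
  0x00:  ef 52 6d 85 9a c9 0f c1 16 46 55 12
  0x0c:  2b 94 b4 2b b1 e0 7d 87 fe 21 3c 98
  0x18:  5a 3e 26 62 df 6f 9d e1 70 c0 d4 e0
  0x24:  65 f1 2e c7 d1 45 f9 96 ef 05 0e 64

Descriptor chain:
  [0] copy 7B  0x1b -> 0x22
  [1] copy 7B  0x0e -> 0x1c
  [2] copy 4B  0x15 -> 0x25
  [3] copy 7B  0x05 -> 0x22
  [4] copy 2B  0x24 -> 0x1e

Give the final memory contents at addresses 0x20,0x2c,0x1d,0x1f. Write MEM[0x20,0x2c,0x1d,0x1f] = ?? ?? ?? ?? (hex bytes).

  after D0: wrote 7B at 0x22 = 62df6f9de170c0
  after D1: wrote 7B at 0x1c = b42bb1e07d87fe
  after D2: wrote 4B at 0x25 = 213c985a
  after D3: wrote 7B at 0x22 = c90fc116465512
  after D4: wrote 2B at 0x1e = c116
query mem[0x20]=0x7d, mem[0x2c]=0xef, mem[0x1d]=0x2b, mem[0x1f]=0x16

MEM[0x20,0x2c,0x1d,0x1f] = 7d ef 2b 16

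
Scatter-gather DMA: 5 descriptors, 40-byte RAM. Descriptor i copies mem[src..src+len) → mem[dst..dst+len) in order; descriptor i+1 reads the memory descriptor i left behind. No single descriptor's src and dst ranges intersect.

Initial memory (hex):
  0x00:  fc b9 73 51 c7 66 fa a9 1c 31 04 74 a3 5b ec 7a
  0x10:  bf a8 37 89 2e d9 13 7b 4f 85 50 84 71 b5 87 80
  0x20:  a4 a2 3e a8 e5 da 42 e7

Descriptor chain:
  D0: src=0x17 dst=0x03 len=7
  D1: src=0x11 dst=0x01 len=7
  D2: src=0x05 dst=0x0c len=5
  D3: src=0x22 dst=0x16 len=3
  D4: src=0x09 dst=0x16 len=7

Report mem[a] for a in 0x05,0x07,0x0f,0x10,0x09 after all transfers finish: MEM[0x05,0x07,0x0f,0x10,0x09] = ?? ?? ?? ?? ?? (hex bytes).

MEM[0x05,0x07,0x0f,0x10,0x09] = d9 7b 71 b5 b5

D0: mem[0x03..0x09] <- [7b 4f 85 50 84 71 b5]
D1: mem[0x01..0x07] <- [a8 37 89 2e d9 13 7b]
D2: mem[0x0c..0x10] <- [d9 13 7b 71 b5]
D3: mem[0x16..0x18] <- [3e a8 e5]
D4: mem[0x16..0x1c] <- [b5 04 74 d9 13 7b 71]
query mem[0x05]=0xd9, mem[0x07]=0x7b, mem[0x0f]=0x71, mem[0x10]=0xb5, mem[0x09]=0xb5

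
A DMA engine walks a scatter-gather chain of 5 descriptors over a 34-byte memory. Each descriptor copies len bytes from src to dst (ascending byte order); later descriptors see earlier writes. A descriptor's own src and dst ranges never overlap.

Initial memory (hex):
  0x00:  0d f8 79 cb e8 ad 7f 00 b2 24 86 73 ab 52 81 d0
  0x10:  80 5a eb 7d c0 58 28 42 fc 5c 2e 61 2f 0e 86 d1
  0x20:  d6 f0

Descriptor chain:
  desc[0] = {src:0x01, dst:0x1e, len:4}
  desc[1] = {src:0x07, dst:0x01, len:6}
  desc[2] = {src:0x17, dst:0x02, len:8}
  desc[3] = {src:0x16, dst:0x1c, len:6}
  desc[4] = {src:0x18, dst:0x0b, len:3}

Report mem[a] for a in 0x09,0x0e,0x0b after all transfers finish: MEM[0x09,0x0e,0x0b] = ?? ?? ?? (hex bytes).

MEM[0x09,0x0e,0x0b] = f8 81 fc

  after D0: wrote 4B at 0x1e = f879cbe8
  after D1: wrote 6B at 0x01 = 00b2248673ab
  after D2: wrote 8B at 0x02 = 42fc5c2e612f0ef8
  after D3: wrote 6B at 0x1c = 2842fc5c2e61
  after D4: wrote 3B at 0x0b = fc5c2e
query mem[0x09]=0xf8, mem[0x0e]=0x81, mem[0x0b]=0xfc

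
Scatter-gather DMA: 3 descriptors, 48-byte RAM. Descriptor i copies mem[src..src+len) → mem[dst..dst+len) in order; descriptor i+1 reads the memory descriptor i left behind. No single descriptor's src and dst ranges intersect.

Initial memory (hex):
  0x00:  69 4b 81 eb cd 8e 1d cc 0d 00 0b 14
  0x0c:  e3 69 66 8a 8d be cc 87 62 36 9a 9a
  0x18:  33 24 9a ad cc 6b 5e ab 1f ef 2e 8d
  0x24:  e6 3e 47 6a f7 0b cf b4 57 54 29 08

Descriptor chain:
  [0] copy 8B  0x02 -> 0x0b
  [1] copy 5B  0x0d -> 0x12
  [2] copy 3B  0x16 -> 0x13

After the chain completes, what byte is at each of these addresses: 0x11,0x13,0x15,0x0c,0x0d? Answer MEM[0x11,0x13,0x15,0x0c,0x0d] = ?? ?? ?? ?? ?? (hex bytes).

[0] 0x02->0x0b len=8 : 81 eb cd 8e 1d cc 0d 00
[1] 0x0d->0x12 len=5 : cd 8e 1d cc 0d
[2] 0x16->0x13 len=3 : 0d 9a 33
query mem[0x11]=0x0d, mem[0x13]=0x0d, mem[0x15]=0x33, mem[0x0c]=0xeb, mem[0x0d]=0xcd

MEM[0x11,0x13,0x15,0x0c,0x0d] = 0d 0d 33 eb cd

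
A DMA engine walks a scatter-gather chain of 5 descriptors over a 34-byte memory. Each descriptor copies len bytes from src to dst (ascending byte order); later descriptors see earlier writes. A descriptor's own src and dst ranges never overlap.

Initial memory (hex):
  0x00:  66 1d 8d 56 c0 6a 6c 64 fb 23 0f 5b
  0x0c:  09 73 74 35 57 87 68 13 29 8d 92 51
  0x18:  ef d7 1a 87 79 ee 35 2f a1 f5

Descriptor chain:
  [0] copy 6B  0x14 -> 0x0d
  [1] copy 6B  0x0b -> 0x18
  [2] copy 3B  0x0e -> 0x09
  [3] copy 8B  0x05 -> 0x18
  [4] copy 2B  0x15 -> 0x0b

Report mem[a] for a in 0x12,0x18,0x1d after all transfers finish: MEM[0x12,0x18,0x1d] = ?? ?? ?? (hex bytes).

#0 dst[0x0d+6] := {0x29,0x8d,0x92,0x51,0xef,0xd7}
#1 dst[0x18+6] := {0x5b,0x09,0x29,0x8d,0x92,0x51}
#2 dst[0x09+3] := {0x8d,0x92,0x51}
#3 dst[0x18+8] := {0x6a,0x6c,0x64,0xfb,0x8d,0x92,0x51,0x09}
#4 dst[0x0b+2] := {0x8d,0x92}
query mem[0x12]=0xd7, mem[0x18]=0x6a, mem[0x1d]=0x92

MEM[0x12,0x18,0x1d] = d7 6a 92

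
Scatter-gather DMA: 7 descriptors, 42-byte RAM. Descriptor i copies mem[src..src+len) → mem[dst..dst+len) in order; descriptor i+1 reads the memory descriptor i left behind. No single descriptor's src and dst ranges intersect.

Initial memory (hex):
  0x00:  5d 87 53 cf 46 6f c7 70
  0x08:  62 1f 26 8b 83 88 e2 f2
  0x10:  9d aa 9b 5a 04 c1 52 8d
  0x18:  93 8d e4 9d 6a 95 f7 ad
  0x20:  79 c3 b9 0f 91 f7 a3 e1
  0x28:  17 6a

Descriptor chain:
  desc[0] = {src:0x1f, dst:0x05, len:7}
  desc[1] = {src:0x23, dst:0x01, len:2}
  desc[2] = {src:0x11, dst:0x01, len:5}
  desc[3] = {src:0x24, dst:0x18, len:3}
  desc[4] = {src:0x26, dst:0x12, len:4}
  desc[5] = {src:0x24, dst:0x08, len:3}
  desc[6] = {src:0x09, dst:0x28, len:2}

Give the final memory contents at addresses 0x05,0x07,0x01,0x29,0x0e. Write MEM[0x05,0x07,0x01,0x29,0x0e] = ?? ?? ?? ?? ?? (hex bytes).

#0 dst[0x05+7] := {0xad,0x79,0xc3,0xb9,0x0f,0x91,0xf7}
#1 dst[0x01+2] := {0x0f,0x91}
#2 dst[0x01+5] := {0xaa,0x9b,0x5a,0x04,0xc1}
#3 dst[0x18+3] := {0x91,0xf7,0xa3}
#4 dst[0x12+4] := {0xa3,0xe1,0x17,0x6a}
#5 dst[0x08+3] := {0x91,0xf7,0xa3}
#6 dst[0x28+2] := {0xf7,0xa3}
query mem[0x05]=0xc1, mem[0x07]=0xc3, mem[0x01]=0xaa, mem[0x29]=0xa3, mem[0x0e]=0xe2

MEM[0x05,0x07,0x01,0x29,0x0e] = c1 c3 aa a3 e2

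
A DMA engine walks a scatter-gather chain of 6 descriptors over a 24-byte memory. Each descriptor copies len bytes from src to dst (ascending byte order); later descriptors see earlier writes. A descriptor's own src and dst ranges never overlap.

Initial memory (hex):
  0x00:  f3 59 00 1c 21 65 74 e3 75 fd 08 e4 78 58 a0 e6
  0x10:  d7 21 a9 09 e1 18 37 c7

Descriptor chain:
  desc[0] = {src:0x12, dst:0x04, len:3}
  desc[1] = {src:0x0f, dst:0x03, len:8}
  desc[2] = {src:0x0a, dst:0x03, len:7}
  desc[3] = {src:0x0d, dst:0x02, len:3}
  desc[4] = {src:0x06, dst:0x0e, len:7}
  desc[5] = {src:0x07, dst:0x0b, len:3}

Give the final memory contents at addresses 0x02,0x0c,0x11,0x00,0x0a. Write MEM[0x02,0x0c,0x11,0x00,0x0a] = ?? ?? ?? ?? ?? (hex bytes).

MEM[0x02,0x0c,0x11,0x00,0x0a] = 58 e6 d7 f3 37

#0 dst[0x04+3] := {0xa9,0x09,0xe1}
#1 dst[0x03+8] := {0xe6,0xd7,0x21,0xa9,0x09,0xe1,0x18,0x37}
#2 dst[0x03+7] := {0x37,0xe4,0x78,0x58,0xa0,0xe6,0xd7}
#3 dst[0x02+3] := {0x58,0xa0,0xe6}
#4 dst[0x0e+7] := {0x58,0xa0,0xe6,0xd7,0x37,0xe4,0x78}
#5 dst[0x0b+3] := {0xa0,0xe6,0xd7}
query mem[0x02]=0x58, mem[0x0c]=0xe6, mem[0x11]=0xd7, mem[0x00]=0xf3, mem[0x0a]=0x37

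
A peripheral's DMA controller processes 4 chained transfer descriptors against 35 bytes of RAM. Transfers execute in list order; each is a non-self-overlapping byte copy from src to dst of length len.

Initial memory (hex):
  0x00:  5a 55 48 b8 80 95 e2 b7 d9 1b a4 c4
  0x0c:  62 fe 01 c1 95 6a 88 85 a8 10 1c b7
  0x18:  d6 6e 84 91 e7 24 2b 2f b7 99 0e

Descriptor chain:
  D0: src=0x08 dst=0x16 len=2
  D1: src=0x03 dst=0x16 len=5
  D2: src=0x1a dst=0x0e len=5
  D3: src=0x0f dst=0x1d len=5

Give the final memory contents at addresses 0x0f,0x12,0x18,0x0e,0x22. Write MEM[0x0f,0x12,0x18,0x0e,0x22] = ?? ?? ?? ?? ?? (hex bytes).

MEM[0x0f,0x12,0x18,0x0e,0x22] = 91 2b 95 b7 0e

[0] 0x08->0x16 len=2 : d9 1b
[1] 0x03->0x16 len=5 : b8 80 95 e2 b7
[2] 0x1a->0x0e len=5 : b7 91 e7 24 2b
[3] 0x0f->0x1d len=5 : 91 e7 24 2b 85
query mem[0x0f]=0x91, mem[0x12]=0x2b, mem[0x18]=0x95, mem[0x0e]=0xb7, mem[0x22]=0x0e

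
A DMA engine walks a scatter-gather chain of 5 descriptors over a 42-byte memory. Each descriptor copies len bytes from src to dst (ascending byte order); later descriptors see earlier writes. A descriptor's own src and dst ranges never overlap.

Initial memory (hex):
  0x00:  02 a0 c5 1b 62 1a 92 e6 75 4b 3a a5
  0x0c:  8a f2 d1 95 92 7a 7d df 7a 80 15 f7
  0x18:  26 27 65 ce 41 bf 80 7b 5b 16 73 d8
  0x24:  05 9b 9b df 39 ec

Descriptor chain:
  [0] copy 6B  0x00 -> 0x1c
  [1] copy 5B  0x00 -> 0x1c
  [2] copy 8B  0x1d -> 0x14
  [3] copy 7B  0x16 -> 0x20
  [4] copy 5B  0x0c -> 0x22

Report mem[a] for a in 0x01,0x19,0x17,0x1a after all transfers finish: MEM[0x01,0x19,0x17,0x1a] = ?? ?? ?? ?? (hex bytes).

MEM[0x01,0x19,0x17,0x1a] = a0 73 62 d8

D0: mem[0x1c..0x21] <- [02 a0 c5 1b 62 1a]
D1: mem[0x1c..0x20] <- [02 a0 c5 1b 62]
D2: mem[0x14..0x1b] <- [a0 c5 1b 62 1a 73 d8 05]
D3: mem[0x20..0x26] <- [1b 62 1a 73 d8 05 02]
D4: mem[0x22..0x26] <- [8a f2 d1 95 92]
query mem[0x01]=0xa0, mem[0x19]=0x73, mem[0x17]=0x62, mem[0x1a]=0xd8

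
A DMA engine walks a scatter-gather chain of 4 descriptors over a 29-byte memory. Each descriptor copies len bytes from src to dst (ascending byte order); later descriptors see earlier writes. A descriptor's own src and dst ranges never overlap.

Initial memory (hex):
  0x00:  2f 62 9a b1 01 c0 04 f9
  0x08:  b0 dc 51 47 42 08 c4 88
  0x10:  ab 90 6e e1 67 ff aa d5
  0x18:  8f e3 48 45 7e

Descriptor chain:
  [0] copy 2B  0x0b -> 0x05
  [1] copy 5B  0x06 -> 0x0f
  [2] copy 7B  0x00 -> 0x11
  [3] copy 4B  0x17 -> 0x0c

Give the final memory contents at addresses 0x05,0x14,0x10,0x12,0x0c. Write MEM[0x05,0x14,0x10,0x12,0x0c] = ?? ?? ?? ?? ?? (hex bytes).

[0] 0x0b->0x05 len=2 : 47 42
[1] 0x06->0x0f len=5 : 42 f9 b0 dc 51
[2] 0x00->0x11 len=7 : 2f 62 9a b1 01 47 42
[3] 0x17->0x0c len=4 : 42 8f e3 48
query mem[0x05]=0x47, mem[0x14]=0xb1, mem[0x10]=0xf9, mem[0x12]=0x62, mem[0x0c]=0x42

MEM[0x05,0x14,0x10,0x12,0x0c] = 47 b1 f9 62 42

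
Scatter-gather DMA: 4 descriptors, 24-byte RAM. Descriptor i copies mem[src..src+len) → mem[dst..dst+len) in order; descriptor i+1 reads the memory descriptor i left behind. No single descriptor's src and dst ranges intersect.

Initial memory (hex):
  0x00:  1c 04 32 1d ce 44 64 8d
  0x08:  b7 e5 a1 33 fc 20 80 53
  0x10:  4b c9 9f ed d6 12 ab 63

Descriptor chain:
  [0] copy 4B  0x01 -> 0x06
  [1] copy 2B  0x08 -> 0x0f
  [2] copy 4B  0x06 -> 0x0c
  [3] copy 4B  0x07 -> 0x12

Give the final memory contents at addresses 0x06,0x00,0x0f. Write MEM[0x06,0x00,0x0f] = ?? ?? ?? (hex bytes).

D0: mem[0x06..0x09] <- [04 32 1d ce]
D1: mem[0x0f..0x10] <- [1d ce]
D2: mem[0x0c..0x0f] <- [04 32 1d ce]
D3: mem[0x12..0x15] <- [32 1d ce a1]
query mem[0x06]=0x04, mem[0x00]=0x1c, mem[0x0f]=0xce

MEM[0x06,0x00,0x0f] = 04 1c ce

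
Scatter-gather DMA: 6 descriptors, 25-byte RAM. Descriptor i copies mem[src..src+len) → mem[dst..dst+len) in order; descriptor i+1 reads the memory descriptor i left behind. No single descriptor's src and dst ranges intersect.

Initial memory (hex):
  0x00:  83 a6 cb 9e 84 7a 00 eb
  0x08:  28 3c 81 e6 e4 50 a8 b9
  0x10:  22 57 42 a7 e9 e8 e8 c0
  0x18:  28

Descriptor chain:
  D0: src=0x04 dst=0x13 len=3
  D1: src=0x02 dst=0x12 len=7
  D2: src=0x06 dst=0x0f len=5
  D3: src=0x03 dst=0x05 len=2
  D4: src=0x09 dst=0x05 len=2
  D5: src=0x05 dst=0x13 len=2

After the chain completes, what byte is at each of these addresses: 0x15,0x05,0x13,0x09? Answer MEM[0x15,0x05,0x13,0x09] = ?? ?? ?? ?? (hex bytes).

D0: mem[0x13..0x15] <- [84 7a 00]
D1: mem[0x12..0x18] <- [cb 9e 84 7a 00 eb 28]
D2: mem[0x0f..0x13] <- [00 eb 28 3c 81]
D3: mem[0x05..0x06] <- [9e 84]
D4: mem[0x05..0x06] <- [3c 81]
D5: mem[0x13..0x14] <- [3c 81]
query mem[0x15]=0x7a, mem[0x05]=0x3c, mem[0x13]=0x3c, mem[0x09]=0x3c

MEM[0x15,0x05,0x13,0x09] = 7a 3c 3c 3c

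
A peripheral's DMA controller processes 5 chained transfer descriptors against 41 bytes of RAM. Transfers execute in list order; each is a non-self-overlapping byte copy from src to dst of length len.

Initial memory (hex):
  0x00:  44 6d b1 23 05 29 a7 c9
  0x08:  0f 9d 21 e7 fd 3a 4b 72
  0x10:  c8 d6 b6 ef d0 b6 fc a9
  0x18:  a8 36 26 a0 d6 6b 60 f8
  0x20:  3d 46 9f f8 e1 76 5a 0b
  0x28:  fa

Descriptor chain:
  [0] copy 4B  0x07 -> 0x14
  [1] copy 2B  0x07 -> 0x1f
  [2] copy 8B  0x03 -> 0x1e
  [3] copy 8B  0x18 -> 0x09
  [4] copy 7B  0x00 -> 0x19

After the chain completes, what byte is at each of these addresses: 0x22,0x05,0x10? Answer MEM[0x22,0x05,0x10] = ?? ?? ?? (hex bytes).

MEM[0x22,0x05,0x10] = c9 29 05

[0] 0x07->0x14 len=4 : c9 0f 9d 21
[1] 0x07->0x1f len=2 : c9 0f
[2] 0x03->0x1e len=8 : 23 05 29 a7 c9 0f 9d 21
[3] 0x18->0x09 len=8 : a8 36 26 a0 d6 6b 23 05
[4] 0x00->0x19 len=7 : 44 6d b1 23 05 29 a7
query mem[0x22]=0xc9, mem[0x05]=0x29, mem[0x10]=0x05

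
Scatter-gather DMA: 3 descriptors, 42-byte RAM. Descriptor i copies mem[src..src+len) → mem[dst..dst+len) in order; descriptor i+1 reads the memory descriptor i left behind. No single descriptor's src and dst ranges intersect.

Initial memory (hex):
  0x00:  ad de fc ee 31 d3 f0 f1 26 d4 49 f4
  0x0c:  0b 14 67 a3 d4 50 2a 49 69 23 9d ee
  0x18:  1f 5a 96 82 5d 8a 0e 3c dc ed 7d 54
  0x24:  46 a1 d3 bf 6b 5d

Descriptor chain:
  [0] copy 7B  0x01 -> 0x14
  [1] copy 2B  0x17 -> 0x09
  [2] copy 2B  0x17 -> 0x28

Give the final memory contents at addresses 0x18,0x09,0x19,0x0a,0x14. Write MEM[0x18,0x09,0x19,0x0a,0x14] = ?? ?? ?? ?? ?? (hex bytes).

#0 dst[0x14+7] := {0xde,0xfc,0xee,0x31,0xd3,0xf0,0xf1}
#1 dst[0x09+2] := {0x31,0xd3}
#2 dst[0x28+2] := {0x31,0xd3}
query mem[0x18]=0xd3, mem[0x09]=0x31, mem[0x19]=0xf0, mem[0x0a]=0xd3, mem[0x14]=0xde

MEM[0x18,0x09,0x19,0x0a,0x14] = d3 31 f0 d3 de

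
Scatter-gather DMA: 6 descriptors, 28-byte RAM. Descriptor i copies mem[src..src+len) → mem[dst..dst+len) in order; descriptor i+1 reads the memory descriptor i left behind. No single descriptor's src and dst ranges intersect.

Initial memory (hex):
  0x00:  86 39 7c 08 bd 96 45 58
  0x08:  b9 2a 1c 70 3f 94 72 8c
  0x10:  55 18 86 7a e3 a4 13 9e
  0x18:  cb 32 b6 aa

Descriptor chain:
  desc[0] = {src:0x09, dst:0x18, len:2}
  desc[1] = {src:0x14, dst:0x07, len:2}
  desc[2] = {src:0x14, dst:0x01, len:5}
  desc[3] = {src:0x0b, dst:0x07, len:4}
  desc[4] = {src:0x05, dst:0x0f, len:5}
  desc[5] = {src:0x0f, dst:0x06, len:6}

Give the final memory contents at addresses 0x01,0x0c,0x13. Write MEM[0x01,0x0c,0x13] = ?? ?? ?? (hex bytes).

MEM[0x01,0x0c,0x13] = e3 3f 94

  after D0: wrote 2B at 0x18 = 2a1c
  after D1: wrote 2B at 0x07 = e3a4
  after D2: wrote 5B at 0x01 = e3a4139e2a
  after D3: wrote 4B at 0x07 = 703f9472
  after D4: wrote 5B at 0x0f = 2a45703f94
  after D5: wrote 6B at 0x06 = 2a45703f94e3
query mem[0x01]=0xe3, mem[0x0c]=0x3f, mem[0x13]=0x94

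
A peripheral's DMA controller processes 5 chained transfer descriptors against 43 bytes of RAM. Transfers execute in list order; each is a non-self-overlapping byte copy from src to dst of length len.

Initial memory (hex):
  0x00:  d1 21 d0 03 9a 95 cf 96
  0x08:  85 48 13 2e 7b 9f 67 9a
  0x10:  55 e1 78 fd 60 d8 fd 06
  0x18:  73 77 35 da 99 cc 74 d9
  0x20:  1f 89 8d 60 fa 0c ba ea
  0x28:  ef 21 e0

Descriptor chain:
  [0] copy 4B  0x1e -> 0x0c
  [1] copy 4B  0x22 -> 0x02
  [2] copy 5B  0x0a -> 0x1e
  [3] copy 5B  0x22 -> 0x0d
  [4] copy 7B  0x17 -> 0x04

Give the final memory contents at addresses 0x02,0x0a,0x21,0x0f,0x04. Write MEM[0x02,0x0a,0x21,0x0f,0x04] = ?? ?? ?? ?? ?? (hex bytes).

#0 dst[0x0c+4] := {0x74,0xd9,0x1f,0x89}
#1 dst[0x02+4] := {0x8d,0x60,0xfa,0x0c}
#2 dst[0x1e+5] := {0x13,0x2e,0x74,0xd9,0x1f}
#3 dst[0x0d+5] := {0x1f,0x60,0xfa,0x0c,0xba}
#4 dst[0x04+7] := {0x06,0x73,0x77,0x35,0xda,0x99,0xcc}
query mem[0x02]=0x8d, mem[0x0a]=0xcc, mem[0x21]=0xd9, mem[0x0f]=0xfa, mem[0x04]=0x06

MEM[0x02,0x0a,0x21,0x0f,0x04] = 8d cc d9 fa 06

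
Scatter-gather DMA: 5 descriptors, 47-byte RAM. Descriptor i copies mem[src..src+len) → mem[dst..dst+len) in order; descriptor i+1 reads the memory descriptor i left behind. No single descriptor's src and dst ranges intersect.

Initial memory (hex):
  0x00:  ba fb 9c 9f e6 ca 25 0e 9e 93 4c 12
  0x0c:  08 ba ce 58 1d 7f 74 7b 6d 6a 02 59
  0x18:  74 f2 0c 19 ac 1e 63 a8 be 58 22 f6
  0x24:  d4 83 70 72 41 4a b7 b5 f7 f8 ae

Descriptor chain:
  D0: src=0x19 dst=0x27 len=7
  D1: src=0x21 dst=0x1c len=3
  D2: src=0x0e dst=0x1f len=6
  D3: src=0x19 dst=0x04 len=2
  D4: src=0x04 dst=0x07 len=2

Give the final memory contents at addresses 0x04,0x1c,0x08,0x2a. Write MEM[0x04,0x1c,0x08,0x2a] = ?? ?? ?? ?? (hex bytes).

MEM[0x04,0x1c,0x08,0x2a] = f2 58 0c ac

D0: mem[0x27..0x2d] <- [f2 0c 19 ac 1e 63 a8]
D1: mem[0x1c..0x1e] <- [58 22 f6]
D2: mem[0x1f..0x24] <- [ce 58 1d 7f 74 7b]
D3: mem[0x04..0x05] <- [f2 0c]
D4: mem[0x07..0x08] <- [f2 0c]
query mem[0x04]=0xf2, mem[0x1c]=0x58, mem[0x08]=0x0c, mem[0x2a]=0xac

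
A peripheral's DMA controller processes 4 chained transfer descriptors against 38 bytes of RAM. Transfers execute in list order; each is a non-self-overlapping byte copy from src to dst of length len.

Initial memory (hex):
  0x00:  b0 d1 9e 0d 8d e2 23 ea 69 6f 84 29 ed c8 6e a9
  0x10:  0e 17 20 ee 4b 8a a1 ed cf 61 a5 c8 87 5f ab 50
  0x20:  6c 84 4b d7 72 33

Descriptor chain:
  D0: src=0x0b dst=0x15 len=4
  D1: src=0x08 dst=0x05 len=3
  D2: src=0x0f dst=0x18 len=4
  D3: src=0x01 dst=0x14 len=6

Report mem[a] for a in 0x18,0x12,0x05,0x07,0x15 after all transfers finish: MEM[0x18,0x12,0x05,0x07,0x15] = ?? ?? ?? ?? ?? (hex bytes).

MEM[0x18,0x12,0x05,0x07,0x15] = 69 20 69 84 9e

D0: mem[0x15..0x18] <- [29 ed c8 6e]
D1: mem[0x05..0x07] <- [69 6f 84]
D2: mem[0x18..0x1b] <- [a9 0e 17 20]
D3: mem[0x14..0x19] <- [d1 9e 0d 8d 69 6f]
query mem[0x18]=0x69, mem[0x12]=0x20, mem[0x05]=0x69, mem[0x07]=0x84, mem[0x15]=0x9e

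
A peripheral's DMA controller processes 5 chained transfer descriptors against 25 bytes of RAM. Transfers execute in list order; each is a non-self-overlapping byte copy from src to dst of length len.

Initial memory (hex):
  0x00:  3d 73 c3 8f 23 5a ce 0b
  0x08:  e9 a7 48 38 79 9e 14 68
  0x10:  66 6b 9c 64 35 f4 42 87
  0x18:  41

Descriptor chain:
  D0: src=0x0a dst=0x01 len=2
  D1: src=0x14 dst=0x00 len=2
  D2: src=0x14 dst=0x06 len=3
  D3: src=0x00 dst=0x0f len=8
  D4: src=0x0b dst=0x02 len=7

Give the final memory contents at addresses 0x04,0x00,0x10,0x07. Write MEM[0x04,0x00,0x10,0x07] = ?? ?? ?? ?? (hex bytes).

MEM[0x04,0x00,0x10,0x07] = 9e 35 f4 f4

[0] 0x0a->0x01 len=2 : 48 38
[1] 0x14->0x00 len=2 : 35 f4
[2] 0x14->0x06 len=3 : 35 f4 42
[3] 0x00->0x0f len=8 : 35 f4 38 8f 23 5a 35 f4
[4] 0x0b->0x02 len=7 : 38 79 9e 14 35 f4 38
query mem[0x04]=0x9e, mem[0x00]=0x35, mem[0x10]=0xf4, mem[0x07]=0xf4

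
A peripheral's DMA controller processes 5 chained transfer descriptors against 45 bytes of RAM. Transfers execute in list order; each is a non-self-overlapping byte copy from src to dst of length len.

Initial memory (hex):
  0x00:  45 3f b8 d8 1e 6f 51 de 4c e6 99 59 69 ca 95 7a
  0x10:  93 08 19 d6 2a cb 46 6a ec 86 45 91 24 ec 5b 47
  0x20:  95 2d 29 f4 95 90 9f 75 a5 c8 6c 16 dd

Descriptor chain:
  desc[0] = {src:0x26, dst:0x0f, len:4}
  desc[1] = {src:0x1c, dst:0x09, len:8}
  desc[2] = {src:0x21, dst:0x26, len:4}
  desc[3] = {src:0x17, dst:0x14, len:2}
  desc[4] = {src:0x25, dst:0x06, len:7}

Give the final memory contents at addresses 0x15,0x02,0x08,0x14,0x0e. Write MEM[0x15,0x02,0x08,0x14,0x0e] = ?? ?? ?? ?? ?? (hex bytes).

D0: mem[0x0f..0x12] <- [9f 75 a5 c8]
D1: mem[0x09..0x10] <- [24 ec 5b 47 95 2d 29 f4]
D2: mem[0x26..0x29] <- [2d 29 f4 95]
D3: mem[0x14..0x15] <- [6a ec]
D4: mem[0x06..0x0c] <- [90 2d 29 f4 95 6c 16]
query mem[0x15]=0xec, mem[0x02]=0xb8, mem[0x08]=0x29, mem[0x14]=0x6a, mem[0x0e]=0x2d

MEM[0x15,0x02,0x08,0x14,0x0e] = ec b8 29 6a 2d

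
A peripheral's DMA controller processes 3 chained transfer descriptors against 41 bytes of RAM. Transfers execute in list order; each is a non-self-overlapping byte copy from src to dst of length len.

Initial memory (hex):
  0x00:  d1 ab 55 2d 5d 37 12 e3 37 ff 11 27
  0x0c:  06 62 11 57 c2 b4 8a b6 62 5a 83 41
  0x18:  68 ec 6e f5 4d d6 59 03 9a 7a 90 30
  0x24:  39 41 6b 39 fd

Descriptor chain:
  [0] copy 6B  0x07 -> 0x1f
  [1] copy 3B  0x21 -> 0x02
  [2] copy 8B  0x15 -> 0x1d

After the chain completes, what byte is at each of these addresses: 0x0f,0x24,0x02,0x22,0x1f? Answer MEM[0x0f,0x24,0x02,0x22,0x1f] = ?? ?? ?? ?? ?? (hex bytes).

D0: mem[0x1f..0x24] <- [e3 37 ff 11 27 06]
D1: mem[0x02..0x04] <- [ff 11 27]
D2: mem[0x1d..0x24] <- [5a 83 41 68 ec 6e f5 4d]
query mem[0x0f]=0x57, mem[0x24]=0x4d, mem[0x02]=0xff, mem[0x22]=0x6e, mem[0x1f]=0x41

MEM[0x0f,0x24,0x02,0x22,0x1f] = 57 4d ff 6e 41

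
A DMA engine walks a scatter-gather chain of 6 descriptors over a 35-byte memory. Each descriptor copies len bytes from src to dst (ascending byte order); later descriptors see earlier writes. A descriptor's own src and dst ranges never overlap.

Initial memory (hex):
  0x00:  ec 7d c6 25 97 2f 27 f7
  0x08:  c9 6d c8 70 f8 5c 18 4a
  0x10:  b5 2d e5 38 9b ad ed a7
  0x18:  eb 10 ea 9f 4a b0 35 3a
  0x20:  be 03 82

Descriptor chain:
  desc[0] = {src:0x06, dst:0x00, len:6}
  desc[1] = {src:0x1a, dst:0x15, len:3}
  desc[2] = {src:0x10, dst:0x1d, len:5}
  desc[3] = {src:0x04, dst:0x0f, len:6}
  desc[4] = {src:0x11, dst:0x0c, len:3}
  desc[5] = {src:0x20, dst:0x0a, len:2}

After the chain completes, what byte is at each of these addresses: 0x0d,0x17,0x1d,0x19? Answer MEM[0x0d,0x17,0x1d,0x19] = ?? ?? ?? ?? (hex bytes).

MEM[0x0d,0x17,0x1d,0x19] = f7 4a b5 10

D0: mem[0x00..0x05] <- [27 f7 c9 6d c8 70]
D1: mem[0x15..0x17] <- [ea 9f 4a]
D2: mem[0x1d..0x21] <- [b5 2d e5 38 9b]
D3: mem[0x0f..0x14] <- [c8 70 27 f7 c9 6d]
D4: mem[0x0c..0x0e] <- [27 f7 c9]
D5: mem[0x0a..0x0b] <- [38 9b]
query mem[0x0d]=0xf7, mem[0x17]=0x4a, mem[0x1d]=0xb5, mem[0x19]=0x10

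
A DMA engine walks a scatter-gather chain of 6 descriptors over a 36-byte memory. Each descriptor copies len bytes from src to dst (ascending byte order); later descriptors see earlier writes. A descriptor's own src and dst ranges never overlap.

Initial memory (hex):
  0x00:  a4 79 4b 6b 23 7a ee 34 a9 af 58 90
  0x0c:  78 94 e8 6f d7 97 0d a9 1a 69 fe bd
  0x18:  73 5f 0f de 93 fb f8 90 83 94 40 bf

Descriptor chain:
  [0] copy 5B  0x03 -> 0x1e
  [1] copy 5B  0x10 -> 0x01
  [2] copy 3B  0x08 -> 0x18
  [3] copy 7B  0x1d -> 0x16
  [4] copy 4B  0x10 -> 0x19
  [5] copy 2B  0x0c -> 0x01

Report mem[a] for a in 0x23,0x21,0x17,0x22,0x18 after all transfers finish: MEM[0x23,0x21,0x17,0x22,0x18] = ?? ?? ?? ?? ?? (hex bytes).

D0: mem[0x1e..0x22] <- [6b 23 7a ee 34]
D1: mem[0x01..0x05] <- [d7 97 0d a9 1a]
D2: mem[0x18..0x1a] <- [a9 af 58]
D3: mem[0x16..0x1c] <- [fb 6b 23 7a ee 34 bf]
D4: mem[0x19..0x1c] <- [d7 97 0d a9]
D5: mem[0x01..0x02] <- [78 94]
query mem[0x23]=0xbf, mem[0x21]=0xee, mem[0x17]=0x6b, mem[0x22]=0x34, mem[0x18]=0x23

MEM[0x23,0x21,0x17,0x22,0x18] = bf ee 6b 34 23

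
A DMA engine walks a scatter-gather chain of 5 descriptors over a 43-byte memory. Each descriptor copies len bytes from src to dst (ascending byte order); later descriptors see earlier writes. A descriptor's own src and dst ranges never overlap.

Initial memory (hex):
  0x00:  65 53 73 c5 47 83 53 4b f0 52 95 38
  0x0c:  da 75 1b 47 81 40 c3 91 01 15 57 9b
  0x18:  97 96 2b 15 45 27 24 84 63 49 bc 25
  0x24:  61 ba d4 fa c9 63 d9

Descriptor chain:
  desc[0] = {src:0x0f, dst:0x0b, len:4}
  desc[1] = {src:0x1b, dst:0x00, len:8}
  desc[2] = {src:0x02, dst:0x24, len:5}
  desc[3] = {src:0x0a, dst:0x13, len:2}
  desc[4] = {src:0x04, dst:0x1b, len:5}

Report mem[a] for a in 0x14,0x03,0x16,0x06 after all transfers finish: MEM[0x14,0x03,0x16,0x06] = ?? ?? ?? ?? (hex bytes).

  after D0: wrote 4B at 0x0b = 478140c3
  after D1: wrote 8B at 0x00 = 15452724846349bc
  after D2: wrote 5B at 0x24 = 2724846349
  after D3: wrote 2B at 0x13 = 9547
  after D4: wrote 5B at 0x1b = 846349bcf0
query mem[0x14]=0x47, mem[0x03]=0x24, mem[0x16]=0x57, mem[0x06]=0x49

MEM[0x14,0x03,0x16,0x06] = 47 24 57 49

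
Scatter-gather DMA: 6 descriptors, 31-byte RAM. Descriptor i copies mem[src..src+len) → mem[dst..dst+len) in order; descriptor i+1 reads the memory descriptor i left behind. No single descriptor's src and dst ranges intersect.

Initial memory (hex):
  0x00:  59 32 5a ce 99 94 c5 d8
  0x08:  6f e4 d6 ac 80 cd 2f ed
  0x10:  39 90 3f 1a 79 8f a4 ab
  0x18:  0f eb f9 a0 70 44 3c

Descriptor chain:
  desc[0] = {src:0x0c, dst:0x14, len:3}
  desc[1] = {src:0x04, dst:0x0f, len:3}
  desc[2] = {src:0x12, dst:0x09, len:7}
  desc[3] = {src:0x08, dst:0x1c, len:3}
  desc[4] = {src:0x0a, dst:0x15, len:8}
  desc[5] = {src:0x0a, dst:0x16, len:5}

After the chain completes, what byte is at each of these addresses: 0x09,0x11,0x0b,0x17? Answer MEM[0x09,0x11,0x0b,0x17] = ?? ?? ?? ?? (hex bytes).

D0: mem[0x14..0x16] <- [80 cd 2f]
D1: mem[0x0f..0x11] <- [99 94 c5]
D2: mem[0x09..0x0f] <- [3f 1a 80 cd 2f ab 0f]
D3: mem[0x1c..0x1e] <- [6f 3f 1a]
D4: mem[0x15..0x1c] <- [1a 80 cd 2f ab 0f 94 c5]
D5: mem[0x16..0x1a] <- [1a 80 cd 2f ab]
query mem[0x09]=0x3f, mem[0x11]=0xc5, mem[0x0b]=0x80, mem[0x17]=0x80

MEM[0x09,0x11,0x0b,0x17] = 3f c5 80 80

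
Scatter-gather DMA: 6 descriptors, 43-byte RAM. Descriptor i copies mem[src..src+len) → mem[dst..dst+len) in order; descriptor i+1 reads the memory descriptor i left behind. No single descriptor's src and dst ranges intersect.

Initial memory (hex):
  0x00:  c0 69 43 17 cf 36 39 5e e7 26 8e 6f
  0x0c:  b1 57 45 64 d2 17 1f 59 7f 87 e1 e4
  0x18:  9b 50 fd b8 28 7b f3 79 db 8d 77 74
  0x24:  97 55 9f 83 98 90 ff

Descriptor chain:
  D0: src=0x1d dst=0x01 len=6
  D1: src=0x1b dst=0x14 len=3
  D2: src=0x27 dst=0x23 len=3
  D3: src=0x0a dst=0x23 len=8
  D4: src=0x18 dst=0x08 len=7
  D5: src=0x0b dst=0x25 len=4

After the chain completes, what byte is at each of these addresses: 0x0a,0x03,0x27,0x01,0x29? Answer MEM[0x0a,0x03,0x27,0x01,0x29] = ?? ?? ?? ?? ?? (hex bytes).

MEM[0x0a,0x03,0x27,0x01,0x29] = fd 79 7b 7b d2

#0 dst[0x01+6] := {0x7b,0xf3,0x79,0xdb,0x8d,0x77}
#1 dst[0x14+3] := {0xb8,0x28,0x7b}
#2 dst[0x23+3] := {0x83,0x98,0x90}
#3 dst[0x23+8] := {0x8e,0x6f,0xb1,0x57,0x45,0x64,0xd2,0x17}
#4 dst[0x08+7] := {0x9b,0x50,0xfd,0xb8,0x28,0x7b,0xf3}
#5 dst[0x25+4] := {0xb8,0x28,0x7b,0xf3}
query mem[0x0a]=0xfd, mem[0x03]=0x79, mem[0x27]=0x7b, mem[0x01]=0x7b, mem[0x29]=0xd2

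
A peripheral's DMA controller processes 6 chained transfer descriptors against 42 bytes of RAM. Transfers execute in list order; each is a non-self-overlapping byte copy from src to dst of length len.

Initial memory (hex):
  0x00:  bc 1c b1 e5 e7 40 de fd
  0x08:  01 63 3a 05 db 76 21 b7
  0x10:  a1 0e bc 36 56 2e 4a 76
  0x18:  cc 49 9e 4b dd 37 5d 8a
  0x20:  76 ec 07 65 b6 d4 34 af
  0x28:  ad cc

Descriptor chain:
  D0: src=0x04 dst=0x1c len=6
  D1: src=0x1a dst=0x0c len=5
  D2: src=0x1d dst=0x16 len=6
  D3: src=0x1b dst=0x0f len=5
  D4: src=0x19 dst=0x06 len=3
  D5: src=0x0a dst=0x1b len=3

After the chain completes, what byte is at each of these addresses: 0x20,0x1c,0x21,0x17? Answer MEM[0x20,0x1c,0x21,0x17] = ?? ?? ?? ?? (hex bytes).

#0 dst[0x1c+6] := {0xe7,0x40,0xde,0xfd,0x01,0x63}
#1 dst[0x0c+5] := {0x9e,0x4b,0xe7,0x40,0xde}
#2 dst[0x16+6] := {0x40,0xde,0xfd,0x01,0x63,0x07}
#3 dst[0x0f+5] := {0x07,0xe7,0x40,0xde,0xfd}
#4 dst[0x06+3] := {0x01,0x63,0x07}
#5 dst[0x1b+3] := {0x3a,0x05,0x9e}
query mem[0x20]=0x01, mem[0x1c]=0x05, mem[0x21]=0x63, mem[0x17]=0xde

MEM[0x20,0x1c,0x21,0x17] = 01 05 63 de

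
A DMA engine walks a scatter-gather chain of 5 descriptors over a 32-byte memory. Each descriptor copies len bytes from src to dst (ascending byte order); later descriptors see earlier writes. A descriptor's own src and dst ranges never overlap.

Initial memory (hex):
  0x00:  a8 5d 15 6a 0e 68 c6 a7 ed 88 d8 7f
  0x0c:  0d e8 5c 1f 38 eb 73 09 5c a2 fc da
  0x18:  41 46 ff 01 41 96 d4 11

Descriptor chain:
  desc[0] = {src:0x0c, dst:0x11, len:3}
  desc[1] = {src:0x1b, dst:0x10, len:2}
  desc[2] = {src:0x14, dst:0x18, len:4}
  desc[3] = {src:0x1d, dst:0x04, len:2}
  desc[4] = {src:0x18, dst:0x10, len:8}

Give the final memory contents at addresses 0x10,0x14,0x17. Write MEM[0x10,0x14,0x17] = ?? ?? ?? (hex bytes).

MEM[0x10,0x14,0x17] = 5c 41 11

#0 dst[0x11+3] := {0x0d,0xe8,0x5c}
#1 dst[0x10+2] := {0x01,0x41}
#2 dst[0x18+4] := {0x5c,0xa2,0xfc,0xda}
#3 dst[0x04+2] := {0x96,0xd4}
#4 dst[0x10+8] := {0x5c,0xa2,0xfc,0xda,0x41,0x96,0xd4,0x11}
query mem[0x10]=0x5c, mem[0x14]=0x41, mem[0x17]=0x11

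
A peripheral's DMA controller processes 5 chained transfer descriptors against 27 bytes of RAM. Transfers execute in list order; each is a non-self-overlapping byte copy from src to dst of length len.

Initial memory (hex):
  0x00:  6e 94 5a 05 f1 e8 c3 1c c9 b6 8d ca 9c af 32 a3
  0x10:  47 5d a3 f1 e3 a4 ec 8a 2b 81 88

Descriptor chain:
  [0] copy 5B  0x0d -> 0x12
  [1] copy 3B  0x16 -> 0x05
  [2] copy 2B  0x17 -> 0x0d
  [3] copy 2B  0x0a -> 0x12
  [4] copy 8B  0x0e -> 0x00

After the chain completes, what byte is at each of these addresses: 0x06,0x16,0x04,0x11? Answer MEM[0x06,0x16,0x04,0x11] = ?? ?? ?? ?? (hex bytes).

#0 dst[0x12+5] := {0xaf,0x32,0xa3,0x47,0x5d}
#1 dst[0x05+3] := {0x5d,0x8a,0x2b}
#2 dst[0x0d+2] := {0x8a,0x2b}
#3 dst[0x12+2] := {0x8d,0xca}
#4 dst[0x00+8] := {0x2b,0xa3,0x47,0x5d,0x8d,0xca,0xa3,0x47}
query mem[0x06]=0xa3, mem[0x16]=0x5d, mem[0x04]=0x8d, mem[0x11]=0x5d

MEM[0x06,0x16,0x04,0x11] = a3 5d 8d 5d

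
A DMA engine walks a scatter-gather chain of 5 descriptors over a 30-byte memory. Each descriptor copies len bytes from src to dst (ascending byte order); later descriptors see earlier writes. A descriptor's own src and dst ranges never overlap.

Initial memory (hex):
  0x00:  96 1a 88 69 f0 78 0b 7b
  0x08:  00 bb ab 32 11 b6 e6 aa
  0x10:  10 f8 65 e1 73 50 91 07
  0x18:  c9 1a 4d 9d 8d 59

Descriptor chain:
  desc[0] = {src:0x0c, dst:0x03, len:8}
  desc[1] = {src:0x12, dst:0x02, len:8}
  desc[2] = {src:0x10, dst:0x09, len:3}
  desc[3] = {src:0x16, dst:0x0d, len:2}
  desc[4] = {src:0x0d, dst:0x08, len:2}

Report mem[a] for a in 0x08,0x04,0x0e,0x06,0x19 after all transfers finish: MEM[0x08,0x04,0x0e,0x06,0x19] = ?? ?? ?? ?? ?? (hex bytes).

MEM[0x08,0x04,0x0e,0x06,0x19] = 91 73 07 91 1a

  after D0: wrote 8B at 0x03 = 11b6e6aa10f865e1
  after D1: wrote 8B at 0x02 = 65e173509107c91a
  after D2: wrote 3B at 0x09 = 10f865
  after D3: wrote 2B at 0x0d = 9107
  after D4: wrote 2B at 0x08 = 9107
query mem[0x08]=0x91, mem[0x04]=0x73, mem[0x0e]=0x07, mem[0x06]=0x91, mem[0x19]=0x1a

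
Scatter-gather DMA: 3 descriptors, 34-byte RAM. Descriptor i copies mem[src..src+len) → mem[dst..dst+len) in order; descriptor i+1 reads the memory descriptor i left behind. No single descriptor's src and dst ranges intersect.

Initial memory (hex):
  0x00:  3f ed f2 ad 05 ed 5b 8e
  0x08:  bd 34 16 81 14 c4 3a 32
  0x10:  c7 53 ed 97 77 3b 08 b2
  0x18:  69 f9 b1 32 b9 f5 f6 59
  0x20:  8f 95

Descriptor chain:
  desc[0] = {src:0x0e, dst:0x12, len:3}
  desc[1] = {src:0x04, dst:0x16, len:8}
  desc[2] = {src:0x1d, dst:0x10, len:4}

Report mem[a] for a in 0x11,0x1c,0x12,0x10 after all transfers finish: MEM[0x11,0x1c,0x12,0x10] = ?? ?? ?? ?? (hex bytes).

MEM[0x11,0x1c,0x12,0x10] = f6 16 59 81

  after D0: wrote 3B at 0x12 = 3a32c7
  after D1: wrote 8B at 0x16 = 05ed5b8ebd341681
  after D2: wrote 4B at 0x10 = 81f6598f
query mem[0x11]=0xf6, mem[0x1c]=0x16, mem[0x12]=0x59, mem[0x10]=0x81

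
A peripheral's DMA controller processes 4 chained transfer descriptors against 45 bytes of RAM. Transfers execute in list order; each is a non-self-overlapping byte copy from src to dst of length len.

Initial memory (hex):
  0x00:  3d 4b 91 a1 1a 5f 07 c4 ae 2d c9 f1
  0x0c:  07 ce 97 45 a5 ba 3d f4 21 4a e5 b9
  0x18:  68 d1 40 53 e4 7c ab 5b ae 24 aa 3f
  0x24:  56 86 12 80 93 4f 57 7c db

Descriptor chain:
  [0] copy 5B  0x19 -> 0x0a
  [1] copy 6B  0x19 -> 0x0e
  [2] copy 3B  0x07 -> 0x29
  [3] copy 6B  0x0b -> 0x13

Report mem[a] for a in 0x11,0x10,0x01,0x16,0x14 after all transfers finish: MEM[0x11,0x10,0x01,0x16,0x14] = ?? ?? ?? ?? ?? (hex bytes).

MEM[0x11,0x10,0x01,0x16,0x14] = e4 53 4b d1 53

[0] 0x19->0x0a len=5 : d1 40 53 e4 7c
[1] 0x19->0x0e len=6 : d1 40 53 e4 7c ab
[2] 0x07->0x29 len=3 : c4 ae 2d
[3] 0x0b->0x13 len=6 : 40 53 e4 d1 40 53
query mem[0x11]=0xe4, mem[0x10]=0x53, mem[0x01]=0x4b, mem[0x16]=0xd1, mem[0x14]=0x53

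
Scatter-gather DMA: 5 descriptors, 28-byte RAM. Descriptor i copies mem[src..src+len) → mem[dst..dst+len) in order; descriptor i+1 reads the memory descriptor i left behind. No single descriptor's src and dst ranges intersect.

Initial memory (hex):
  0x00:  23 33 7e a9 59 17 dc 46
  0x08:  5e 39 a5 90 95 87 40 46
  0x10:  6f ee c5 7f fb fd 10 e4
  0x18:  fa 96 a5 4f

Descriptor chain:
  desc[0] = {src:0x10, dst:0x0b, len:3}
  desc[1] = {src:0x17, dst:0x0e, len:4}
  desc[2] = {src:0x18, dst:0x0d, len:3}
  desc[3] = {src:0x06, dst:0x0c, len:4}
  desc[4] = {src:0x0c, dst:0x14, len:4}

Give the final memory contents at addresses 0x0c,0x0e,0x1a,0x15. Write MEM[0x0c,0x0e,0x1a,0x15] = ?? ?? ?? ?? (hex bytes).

D0: mem[0x0b..0x0d] <- [6f ee c5]
D1: mem[0x0e..0x11] <- [e4 fa 96 a5]
D2: mem[0x0d..0x0f] <- [fa 96 a5]
D3: mem[0x0c..0x0f] <- [dc 46 5e 39]
D4: mem[0x14..0x17] <- [dc 46 5e 39]
query mem[0x0c]=0xdc, mem[0x0e]=0x5e, mem[0x1a]=0xa5, mem[0x15]=0x46

MEM[0x0c,0x0e,0x1a,0x15] = dc 5e a5 46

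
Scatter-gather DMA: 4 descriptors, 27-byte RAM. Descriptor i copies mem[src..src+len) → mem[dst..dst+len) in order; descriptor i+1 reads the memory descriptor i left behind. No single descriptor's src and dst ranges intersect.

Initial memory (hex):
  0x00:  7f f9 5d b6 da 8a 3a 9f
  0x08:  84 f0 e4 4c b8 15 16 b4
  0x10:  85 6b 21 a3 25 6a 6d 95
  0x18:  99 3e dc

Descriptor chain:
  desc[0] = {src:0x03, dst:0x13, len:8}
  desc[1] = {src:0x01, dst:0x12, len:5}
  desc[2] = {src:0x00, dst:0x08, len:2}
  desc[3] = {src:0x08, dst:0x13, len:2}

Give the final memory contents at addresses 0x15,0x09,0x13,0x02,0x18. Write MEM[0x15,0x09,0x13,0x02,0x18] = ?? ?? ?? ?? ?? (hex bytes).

  after D0: wrote 8B at 0x13 = b6da8a3a9f84f0e4
  after D1: wrote 5B at 0x12 = f95db6da8a
  after D2: wrote 2B at 0x08 = 7ff9
  after D3: wrote 2B at 0x13 = 7ff9
query mem[0x15]=0xda, mem[0x09]=0xf9, mem[0x13]=0x7f, mem[0x02]=0x5d, mem[0x18]=0x84

MEM[0x15,0x09,0x13,0x02,0x18] = da f9 7f 5d 84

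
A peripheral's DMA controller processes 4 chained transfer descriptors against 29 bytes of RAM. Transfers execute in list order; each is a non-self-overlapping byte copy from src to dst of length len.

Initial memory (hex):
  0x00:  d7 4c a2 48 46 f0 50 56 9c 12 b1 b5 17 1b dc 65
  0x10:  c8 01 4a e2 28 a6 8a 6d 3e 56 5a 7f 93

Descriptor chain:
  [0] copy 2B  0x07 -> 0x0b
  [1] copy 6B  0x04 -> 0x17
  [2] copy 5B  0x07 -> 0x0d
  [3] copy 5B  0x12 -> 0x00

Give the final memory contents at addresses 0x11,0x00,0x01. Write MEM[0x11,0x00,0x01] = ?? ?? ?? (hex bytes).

D0: mem[0x0b..0x0c] <- [56 9c]
D1: mem[0x17..0x1c] <- [46 f0 50 56 9c 12]
D2: mem[0x0d..0x11] <- [56 9c 12 b1 56]
D3: mem[0x00..0x04] <- [4a e2 28 a6 8a]
query mem[0x11]=0x56, mem[0x00]=0x4a, mem[0x01]=0xe2

MEM[0x11,0x00,0x01] = 56 4a e2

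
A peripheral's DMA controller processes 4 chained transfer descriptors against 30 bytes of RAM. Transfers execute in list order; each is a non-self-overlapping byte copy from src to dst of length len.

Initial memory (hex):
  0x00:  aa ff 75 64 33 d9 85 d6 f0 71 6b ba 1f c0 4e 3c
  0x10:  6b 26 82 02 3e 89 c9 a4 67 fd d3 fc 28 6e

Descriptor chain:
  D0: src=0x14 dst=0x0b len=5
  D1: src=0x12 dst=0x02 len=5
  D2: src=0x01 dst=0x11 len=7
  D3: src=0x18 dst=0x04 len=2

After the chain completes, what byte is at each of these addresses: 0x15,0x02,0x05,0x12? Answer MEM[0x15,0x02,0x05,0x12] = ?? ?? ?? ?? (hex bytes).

MEM[0x15,0x02,0x05,0x12] = 89 82 fd 82

  after D0: wrote 5B at 0x0b = 3e89c9a467
  after D1: wrote 5B at 0x02 = 82023e89c9
  after D2: wrote 7B at 0x11 = ff82023e89c9d6
  after D3: wrote 2B at 0x04 = 67fd
query mem[0x15]=0x89, mem[0x02]=0x82, mem[0x05]=0xfd, mem[0x12]=0x82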